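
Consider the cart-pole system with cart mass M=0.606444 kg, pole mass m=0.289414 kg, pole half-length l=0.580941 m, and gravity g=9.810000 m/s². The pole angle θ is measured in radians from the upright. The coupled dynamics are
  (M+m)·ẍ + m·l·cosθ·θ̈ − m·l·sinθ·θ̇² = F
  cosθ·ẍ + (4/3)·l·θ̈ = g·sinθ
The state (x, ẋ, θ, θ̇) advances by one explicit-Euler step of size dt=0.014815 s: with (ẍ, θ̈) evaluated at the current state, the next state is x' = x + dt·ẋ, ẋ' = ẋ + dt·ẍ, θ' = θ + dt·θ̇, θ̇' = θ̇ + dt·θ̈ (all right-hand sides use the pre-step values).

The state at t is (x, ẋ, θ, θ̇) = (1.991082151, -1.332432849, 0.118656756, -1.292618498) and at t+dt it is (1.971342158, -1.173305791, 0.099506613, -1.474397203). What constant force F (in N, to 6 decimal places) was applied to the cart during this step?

F = 7.540639 N

ẍ = (ẋ'−ẋ)/dt = (-1.173305791−-1.332432849)/0.014815 = 10.740942
θ̈ = (θ̇'−θ̇)/dt = (-1.474397203−-1.292618498)/0.014815 = -12.269909
sinθ=0.118379, cosθ=0.992969
F = (M+m)·ẍ + m·l·cosθ·θ̈ − m·l·sinθ·θ̇² = 9.622359 + -2.048464 − 0.033256 = 7.540639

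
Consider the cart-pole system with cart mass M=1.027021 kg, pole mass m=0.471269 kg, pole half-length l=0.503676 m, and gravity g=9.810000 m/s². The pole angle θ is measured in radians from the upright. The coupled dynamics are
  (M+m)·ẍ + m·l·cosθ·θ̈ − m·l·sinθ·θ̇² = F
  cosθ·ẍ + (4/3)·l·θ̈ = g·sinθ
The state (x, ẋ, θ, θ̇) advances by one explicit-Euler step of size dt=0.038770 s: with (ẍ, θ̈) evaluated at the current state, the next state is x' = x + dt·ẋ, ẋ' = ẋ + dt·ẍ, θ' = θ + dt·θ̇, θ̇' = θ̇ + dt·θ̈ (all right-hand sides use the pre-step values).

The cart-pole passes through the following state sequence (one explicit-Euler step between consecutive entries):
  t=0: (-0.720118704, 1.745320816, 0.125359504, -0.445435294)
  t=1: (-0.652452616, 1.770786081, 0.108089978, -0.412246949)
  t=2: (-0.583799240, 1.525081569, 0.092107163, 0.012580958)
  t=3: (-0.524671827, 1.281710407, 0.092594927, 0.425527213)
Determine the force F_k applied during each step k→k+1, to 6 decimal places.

step 0→1:
  ẍ = (ẋ'−ẋ)/dt = (1.770786081−1.745320816)/0.038770 = 0.656829
  θ̈ = (θ̇'−θ̇)/dt = (-0.412246949−-0.445435294)/0.038770 = 0.856032
  sinθ=0.125031, cosθ=0.992153
  F = (M+m)·ẍ + m·l·cosθ·θ̈ − m·l·sinθ·θ̇² = 0.984121 + 0.201599 − 0.005889 = 1.179831
step 1→2:
  ẍ = (ẋ'−ẋ)/dt = (1.525081569−1.770786081)/0.038770 = -6.337491
  θ̈ = (θ̇'−θ̇)/dt = (0.012580958−-0.412246949)/0.038770 = 10.957645
  sinθ=0.107880, cosθ=0.994164
  F = (M+m)·ẍ + m·l·cosθ·θ̈ − m·l·sinθ·θ̇² = -9.495399 + 2.585803 − 0.004352 = -6.913948
step 2→3:
  ẍ = (ẋ'−ẋ)/dt = (1.281710407−1.525081569)/0.038770 = -6.277306
  θ̈ = (θ̇'−θ̇)/dt = (0.425527213−0.012580958)/0.038770 = 10.651180
  sinθ=0.091977, cosθ=0.995761
  F = (M+m)·ẍ + m·l·cosθ·θ̈ − m·l·sinθ·θ̇² = -9.405225 + 2.517521 − 0.000003 = -6.887708

F_0 = 1.179831 N
F_1 = -6.913948 N
F_2 = -6.887708 N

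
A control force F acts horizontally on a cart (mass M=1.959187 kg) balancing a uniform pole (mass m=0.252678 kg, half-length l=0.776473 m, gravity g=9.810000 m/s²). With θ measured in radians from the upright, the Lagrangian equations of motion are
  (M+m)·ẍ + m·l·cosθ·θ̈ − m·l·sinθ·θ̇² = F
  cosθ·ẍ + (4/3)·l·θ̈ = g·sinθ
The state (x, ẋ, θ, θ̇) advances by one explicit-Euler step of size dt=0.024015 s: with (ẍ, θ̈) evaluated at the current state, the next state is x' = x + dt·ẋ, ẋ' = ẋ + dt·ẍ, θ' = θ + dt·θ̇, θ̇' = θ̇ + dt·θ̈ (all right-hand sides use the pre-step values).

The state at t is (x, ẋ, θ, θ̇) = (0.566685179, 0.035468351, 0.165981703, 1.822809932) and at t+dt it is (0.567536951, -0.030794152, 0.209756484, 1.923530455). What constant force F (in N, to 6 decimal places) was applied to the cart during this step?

ẍ = (ẋ'−ẋ)/dt = (-0.030794152−0.035468351)/0.024015 = -2.759213
θ̈ = (θ̇'−θ̇)/dt = (1.923530455−1.822809932)/0.024015 = 4.194067
sinθ=0.165221, cosθ=0.986257
F = (M+m)·ẍ + m·l·cosθ·θ̈ − m·l·sinθ·θ̇² = -6.103007 + 0.811557 − 0.107706 = -5.399156

F = -5.399156 N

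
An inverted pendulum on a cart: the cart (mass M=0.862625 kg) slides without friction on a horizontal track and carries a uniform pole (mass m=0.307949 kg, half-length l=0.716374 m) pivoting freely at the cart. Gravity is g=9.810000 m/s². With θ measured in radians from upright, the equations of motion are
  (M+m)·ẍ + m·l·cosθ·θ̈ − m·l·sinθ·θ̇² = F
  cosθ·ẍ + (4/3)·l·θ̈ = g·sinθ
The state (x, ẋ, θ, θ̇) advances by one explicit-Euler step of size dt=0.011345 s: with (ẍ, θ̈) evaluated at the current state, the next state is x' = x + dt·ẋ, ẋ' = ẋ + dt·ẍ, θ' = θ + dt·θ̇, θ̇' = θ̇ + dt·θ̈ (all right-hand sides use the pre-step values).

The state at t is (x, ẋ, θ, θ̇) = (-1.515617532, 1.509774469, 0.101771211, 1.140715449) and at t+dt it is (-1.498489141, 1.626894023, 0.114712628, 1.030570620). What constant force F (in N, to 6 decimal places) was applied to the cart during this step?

F = 9.924485 N

ẍ = (ẋ'−ẋ)/dt = (1.626894023−1.509774469)/0.011345 = 10.323451
θ̈ = (θ̇'−θ̇)/dt = (1.030570620−1.140715449)/0.011345 = -9.708667
sinθ=0.101596, cosθ=0.994826
F = (M+m)·ẍ + m·l·cosθ·θ̈ − m·l·sinθ·θ̇² = 12.084364 + -2.130714 − 0.029164 = 9.924485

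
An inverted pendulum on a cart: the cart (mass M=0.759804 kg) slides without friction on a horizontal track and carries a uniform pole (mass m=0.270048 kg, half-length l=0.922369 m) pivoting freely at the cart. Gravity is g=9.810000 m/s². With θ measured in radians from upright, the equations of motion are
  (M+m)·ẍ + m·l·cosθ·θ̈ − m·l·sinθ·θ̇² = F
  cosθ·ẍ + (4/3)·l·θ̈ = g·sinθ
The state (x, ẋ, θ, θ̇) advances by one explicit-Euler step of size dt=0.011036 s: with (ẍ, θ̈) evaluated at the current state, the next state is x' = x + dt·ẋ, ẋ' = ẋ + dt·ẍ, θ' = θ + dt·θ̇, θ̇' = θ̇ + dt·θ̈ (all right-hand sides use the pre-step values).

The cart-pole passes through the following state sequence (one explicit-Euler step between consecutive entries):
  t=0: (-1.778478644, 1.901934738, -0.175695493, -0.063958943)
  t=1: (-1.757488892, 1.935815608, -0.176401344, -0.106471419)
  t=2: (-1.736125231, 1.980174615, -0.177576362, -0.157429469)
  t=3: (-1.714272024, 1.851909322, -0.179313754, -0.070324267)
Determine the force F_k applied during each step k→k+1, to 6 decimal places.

F_0 = 2.217116 N
F_1 = 3.007686 N
F_2 = -10.033247 N

step 0→1:
  ẍ = (ẋ'−ẋ)/dt = (1.935815608−1.901934738)/0.011036 = 3.070032
  θ̈ = (θ̇'−θ̇)/dt = (-0.106471419−-0.063958943)/0.011036 = -3.852163
  sinθ=-0.174793, cosθ=0.984605
  F = (M+m)·ẍ + m·l·cosθ·θ̈ − m·l·sinθ·θ̇² = 3.161678 + -0.944740 − -0.000178 = 2.217116
step 1→2:
  ẍ = (ẋ'−ẋ)/dt = (1.980174615−1.935815608)/0.011036 = 4.019482
  θ̈ = (θ̇'−θ̇)/dt = (-0.157429469−-0.106471419)/0.011036 = -4.617438
  sinθ=-0.175488, cosθ=0.984482
  F = (M+m)·ẍ + m·l·cosθ·θ̈ − m·l·sinθ·θ̇² = 4.139472 + -1.132281 − -0.000496 = 3.007686
step 2→3:
  ẍ = (ẋ'−ẋ)/dt = (1.851909322−1.980174615)/0.011036 = -11.622444
  θ̈ = (θ̇'−θ̇)/dt = (-0.070324267−-0.157429469)/0.011036 = 7.892824
  sinθ=-0.176645, cosθ=0.984275
  F = (M+m)·ẍ + m·l·cosθ·θ̈ − m·l·sinθ·θ̇² = -11.969397 + 1.935060 − -0.001090 = -10.033247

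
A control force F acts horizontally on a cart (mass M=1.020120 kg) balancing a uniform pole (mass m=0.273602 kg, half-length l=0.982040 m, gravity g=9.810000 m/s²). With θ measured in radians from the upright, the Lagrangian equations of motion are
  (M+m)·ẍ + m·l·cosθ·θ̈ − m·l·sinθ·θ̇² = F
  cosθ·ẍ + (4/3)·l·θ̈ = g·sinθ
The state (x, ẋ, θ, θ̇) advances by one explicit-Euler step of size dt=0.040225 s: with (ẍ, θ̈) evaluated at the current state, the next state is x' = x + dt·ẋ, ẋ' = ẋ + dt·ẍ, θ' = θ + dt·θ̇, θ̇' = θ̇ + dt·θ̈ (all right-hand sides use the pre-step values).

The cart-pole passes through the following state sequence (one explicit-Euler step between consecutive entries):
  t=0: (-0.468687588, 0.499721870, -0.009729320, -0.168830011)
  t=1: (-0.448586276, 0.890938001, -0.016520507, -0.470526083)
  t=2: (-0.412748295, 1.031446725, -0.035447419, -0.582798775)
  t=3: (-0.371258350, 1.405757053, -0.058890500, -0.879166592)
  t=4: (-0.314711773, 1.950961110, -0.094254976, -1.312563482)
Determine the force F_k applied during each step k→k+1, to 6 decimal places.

F_0 = 10.567299 N
F_1 = 3.770206 N
F_2 = 10.063471 N
F_3 = 14.657239 N

step 0→1:
  ẍ = (ẋ'−ẋ)/dt = (0.890938001−0.499721870)/0.040225 = 9.725696
  θ̈ = (θ̇'−θ̇)/dt = (-0.470526083−-0.168830011)/0.040225 = -7.500213
  sinθ=-0.009729, cosθ=0.999953
  F = (M+m)·ẍ + m·l·cosθ·θ̈ − m·l·sinθ·θ̇² = 12.582347 + -2.015123 − -0.000075 = 10.567299
step 1→2:
  ẍ = (ẋ'−ẋ)/dt = (1.031446725−0.890938001)/0.040225 = 3.493070
  θ̈ = (θ̇'−θ̇)/dt = (-0.582798775−-0.470526083)/0.040225 = -2.791117
  sinθ=-0.016520, cosθ=0.999864
  F = (M+m)·ẍ + m·l·cosθ·θ̈ − m·l·sinθ·θ̇² = 4.519061 + -0.749838 − -0.000983 = 3.770206
step 2→3:
  ẍ = (ẋ'−ẋ)/dt = (1.405757053−1.031446725)/0.040225 = 9.305415
  θ̈ = (θ̇'−θ̇)/dt = (-0.879166592−-0.582798775)/0.040225 = -7.367752
  sinθ=-0.035440, cosθ=0.999372
  F = (M+m)·ẍ + m·l·cosθ·θ̈ − m·l·sinθ·θ̇² = 12.038620 + -1.978384 − -0.003234 = 10.063471
step 3→4:
  ẍ = (ẋ'−ẋ)/dt = (1.950961110−1.405757053)/0.040225 = 13.553861
  θ̈ = (θ̇'−θ̇)/dt = (-1.312563482−-0.879166592)/0.040225 = -10.774317
  sinθ=-0.058856, cosθ=0.998266
  F = (M+m)·ẍ + m·l·cosθ·θ̈ − m·l·sinθ·θ̇² = 17.534928 + -2.889912 − -0.012223 = 14.657239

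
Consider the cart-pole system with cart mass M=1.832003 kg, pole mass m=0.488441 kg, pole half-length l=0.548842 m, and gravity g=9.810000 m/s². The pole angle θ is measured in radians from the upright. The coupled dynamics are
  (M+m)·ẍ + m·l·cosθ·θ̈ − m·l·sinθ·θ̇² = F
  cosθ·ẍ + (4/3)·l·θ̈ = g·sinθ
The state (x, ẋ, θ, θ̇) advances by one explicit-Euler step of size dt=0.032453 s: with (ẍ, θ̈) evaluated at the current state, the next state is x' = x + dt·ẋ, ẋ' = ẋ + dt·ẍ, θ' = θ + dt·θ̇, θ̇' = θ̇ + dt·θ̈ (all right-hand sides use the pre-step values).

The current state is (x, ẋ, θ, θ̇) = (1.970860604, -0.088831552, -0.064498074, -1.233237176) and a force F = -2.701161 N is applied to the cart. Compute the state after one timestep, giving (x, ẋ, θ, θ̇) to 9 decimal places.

sinθ=-0.064453365, cosθ=0.997920720
temp = (F + m·l·θ̇²·sinθ)/(M+m) = (-2.701161 + -0.026278360)/2.320444 = -1.175395467
θ̈ = (g·sinθ − cosθ·temp)/(l·(4/3 − m·cos²θ/(M+m))) = 0.876646776
ẍ = temp − m·l·θ̈·cosθ/(M+m) = -1.276462389
Euler: x'=1.970860604+0.032453·-0.088831552=1.967977754, ẋ'=-0.088831552+0.032453·-1.276462389=-0.130256586
       θ'=-0.064498074+0.032453·-1.233237176=-0.104520320, θ̇'=-1.233237176+0.032453·0.876646776=-1.204787358

(1.967977754, -0.130256586, -0.104520320, -1.204787358)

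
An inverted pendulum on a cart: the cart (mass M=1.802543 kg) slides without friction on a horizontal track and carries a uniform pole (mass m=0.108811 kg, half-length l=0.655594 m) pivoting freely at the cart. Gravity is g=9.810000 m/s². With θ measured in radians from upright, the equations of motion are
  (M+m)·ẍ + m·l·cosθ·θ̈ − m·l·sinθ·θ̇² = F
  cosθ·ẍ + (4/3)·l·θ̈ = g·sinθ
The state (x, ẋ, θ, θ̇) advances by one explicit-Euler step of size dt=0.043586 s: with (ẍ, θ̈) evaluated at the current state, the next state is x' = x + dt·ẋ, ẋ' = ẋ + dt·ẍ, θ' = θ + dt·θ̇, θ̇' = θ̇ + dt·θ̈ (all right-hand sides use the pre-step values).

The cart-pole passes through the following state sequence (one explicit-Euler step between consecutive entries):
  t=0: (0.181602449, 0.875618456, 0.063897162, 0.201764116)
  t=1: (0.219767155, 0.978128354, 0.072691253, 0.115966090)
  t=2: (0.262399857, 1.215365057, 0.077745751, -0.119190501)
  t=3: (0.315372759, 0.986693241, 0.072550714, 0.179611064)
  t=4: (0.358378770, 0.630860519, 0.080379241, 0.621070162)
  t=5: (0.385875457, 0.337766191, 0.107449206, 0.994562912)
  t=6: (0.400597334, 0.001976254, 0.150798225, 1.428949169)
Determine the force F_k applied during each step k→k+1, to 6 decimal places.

step 0→1:
  ẍ = (ẋ'−ẋ)/dt = (0.978128354−0.875618456)/0.043586 = 2.351900
  θ̈ = (θ̇'−θ̇)/dt = (0.115966090−0.201764116)/0.043586 = -1.968477
  sinθ=0.063854, cosθ=0.997959
  F = (M+m)·ẍ + m·l·cosθ·θ̈ − m·l·sinθ·θ̇² = 4.495313 + -0.140136 − 0.000185 = 4.354991
step 1→2:
  ẍ = (ẋ'−ẋ)/dt = (1.215365057−0.978128354)/0.043586 = 5.442957
  θ̈ = (θ̇'−θ̇)/dt = (-0.119190501−0.115966090)/0.043586 = -5.395232
  sinθ=0.072627, cosθ=0.997359
  F = (M+m)·ẍ + m·l·cosθ·θ̈ − m·l·sinθ·θ̇² = 10.403417 + -0.383857 − 0.000070 = 10.019490
step 2→3:
  ẍ = (ẋ'−ẋ)/dt = (0.986693241−1.215365057)/0.043586 = -5.246451
  θ̈ = (θ̇'−θ̇)/dt = (0.179611064−-0.119190501)/0.043586 = 6.855448
  sinθ=0.077667, cosθ=0.996979
  F = (M+m)·ẍ + m·l·cosθ·θ̈ − m·l·sinθ·θ̇² = -10.027825 + 0.487562 − 0.000079 = -9.540342
step 3→4:
  ẍ = (ẋ'−ẋ)/dt = (0.630860519−0.986693241)/0.043586 = -8.163922
  θ̈ = (θ̇'−θ̇)/dt = (0.621070162−0.179611064)/0.043586 = 10.128461
  sinθ=0.072487, cosθ=0.997369
  F = (M+m)·ẍ + m·l·cosθ·θ̈ − m·l·sinθ·θ̇² = -15.604146 + 0.720622 − 0.000167 = -14.883691
step 4→5:
  ẍ = (ẋ'−ẋ)/dt = (0.337766191−0.630860519)/0.043586 = -6.724506
  θ̈ = (θ̇'−θ̇)/dt = (0.994562912−0.621070162)/0.043586 = 8.569099
  sinθ=0.080293, cosθ=0.996771
  F = (M+m)·ẍ + m·l·cosθ·θ̈ − m·l·sinθ·θ̇² = -12.852912 + 0.609310 − 0.002209 = -12.245811
step 5→6:
  ẍ = (ẋ'−ẋ)/dt = (0.001976254−0.337766191)/0.043586 = -7.704078
  θ̈ = (θ̇'−θ̇)/dt = (1.428949169−0.994562912)/0.043586 = 9.966188
  sinθ=0.107243, cosθ=0.994233
  F = (M+m)·ẍ + m·l·cosθ·θ̈ − m·l·sinθ·θ̇² = -14.725220 + 0.706846 − 0.007567 = -14.025941

F_0 = 4.354991 N
F_1 = 10.019490 N
F_2 = -9.540342 N
F_3 = -14.883691 N
F_4 = -12.245811 N
F_5 = -14.025941 N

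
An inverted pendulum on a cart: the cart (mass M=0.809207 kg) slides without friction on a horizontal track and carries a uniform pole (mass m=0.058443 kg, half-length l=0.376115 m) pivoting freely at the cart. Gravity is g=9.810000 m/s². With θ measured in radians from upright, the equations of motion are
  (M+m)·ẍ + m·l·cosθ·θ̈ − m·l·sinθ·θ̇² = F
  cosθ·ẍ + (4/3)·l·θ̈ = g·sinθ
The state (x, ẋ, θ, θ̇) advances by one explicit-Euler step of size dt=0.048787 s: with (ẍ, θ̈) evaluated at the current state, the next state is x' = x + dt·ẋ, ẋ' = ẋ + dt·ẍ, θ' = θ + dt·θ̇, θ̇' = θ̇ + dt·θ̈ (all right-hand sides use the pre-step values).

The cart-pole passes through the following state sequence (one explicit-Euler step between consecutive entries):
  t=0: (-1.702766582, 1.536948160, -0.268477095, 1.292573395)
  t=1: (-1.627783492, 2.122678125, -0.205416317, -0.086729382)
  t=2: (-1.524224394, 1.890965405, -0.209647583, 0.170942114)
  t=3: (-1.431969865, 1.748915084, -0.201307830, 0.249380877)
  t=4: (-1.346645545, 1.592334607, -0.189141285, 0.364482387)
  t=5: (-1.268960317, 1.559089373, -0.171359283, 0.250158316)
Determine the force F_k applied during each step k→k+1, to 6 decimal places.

F_0 = 9.827437 N
F_1 = -4.007195 N
F_2 = -2.491586 N
F_3 = -2.733612 N
F_4 = -0.641290 N

step 0→1:
  ẍ = (ẋ'−ẋ)/dt = (2.122678125−1.536948160)/0.048787 = 12.005861
  θ̈ = (θ̇'−θ̇)/dt = (-0.086729382−1.292573395)/0.048787 = -28.271933
  sinθ=-0.265263, cosθ=0.964176
  F = (M+m)·ẍ + m·l·cosθ·θ̈ − m·l·sinθ·θ̇² = 10.416886 + -0.599191 − -0.009742 = 9.827437
step 1→2:
  ẍ = (ẋ'−ẋ)/dt = (1.890965405−2.122678125)/0.048787 = -4.749477
  θ̈ = (θ̇'−θ̇)/dt = (0.170942114−-0.086729382)/0.048787 = 5.281561
  sinθ=-0.203975, cosθ=0.978976
  F = (M+m)·ẍ + m·l·cosθ·θ̈ − m·l·sinθ·θ̇² = -4.120883 + 0.113655 − -0.000034 = -4.007195
step 2→3:
  ẍ = (ẋ'−ẋ)/dt = (1.748915084−1.890965405)/0.048787 = -2.911643
  θ̈ = (θ̇'−θ̇)/dt = (0.249380877−0.170942114)/0.048787 = 1.607780
  sinθ=-0.208115, cosθ=0.978104
  F = (M+m)·ẍ + m·l·cosθ·θ̈ − m·l·sinθ·θ̇² = -2.526287 + 0.034567 − -0.000134 = -2.491586
step 3→4:
  ẍ = (ẋ'−ẋ)/dt = (1.592334607−1.748915084)/0.048787 = -3.209471
  θ̈ = (θ̇'−θ̇)/dt = (0.364482387−0.249380877)/0.048787 = 2.359266
  sinθ=-0.199951, cosθ=0.979806
  F = (M+m)·ẍ + m·l·cosθ·θ̈ − m·l·sinθ·θ̇² = -2.784698 + 0.050812 − -0.000273 = -2.733612
step 4→5:
  ẍ = (ẋ'−ẋ)/dt = (1.559089373−1.592334607)/0.048787 = -0.681436
  θ̈ = (θ̇'−θ̇)/dt = (0.250158316−0.364482387)/0.048787 = -2.343331
  sinθ=-0.188016, cosθ=0.982166
  F = (M+m)·ẍ + m·l·cosθ·θ̈ − m·l·sinθ·θ̇² = -0.591248 + -0.050591 − -0.000549 = -0.641290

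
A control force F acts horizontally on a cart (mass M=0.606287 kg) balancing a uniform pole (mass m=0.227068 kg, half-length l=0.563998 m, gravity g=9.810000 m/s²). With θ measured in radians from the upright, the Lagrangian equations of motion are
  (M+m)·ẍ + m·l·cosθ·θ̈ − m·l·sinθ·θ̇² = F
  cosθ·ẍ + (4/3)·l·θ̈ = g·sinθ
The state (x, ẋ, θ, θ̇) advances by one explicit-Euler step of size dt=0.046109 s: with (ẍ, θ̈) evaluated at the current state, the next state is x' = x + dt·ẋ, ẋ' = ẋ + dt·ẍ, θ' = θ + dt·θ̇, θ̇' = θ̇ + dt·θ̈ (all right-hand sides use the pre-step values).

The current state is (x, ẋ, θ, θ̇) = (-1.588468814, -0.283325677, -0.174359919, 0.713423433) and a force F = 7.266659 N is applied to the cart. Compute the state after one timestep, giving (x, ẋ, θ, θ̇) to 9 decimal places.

sinθ=-0.173477797, cosθ=0.984837780
temp = (F + m·l·θ̇²·sinθ)/(M+m) = (7.266659 + -0.011307644)/0.833355 = 8.706195266
θ̈ = (g·sinθ − cosθ·temp)/(l·(4/3 − m·cos²θ/(M+m))) = -17.042968363
ẍ = temp − m·l·θ̈·cosθ/(M+m) = 11.285563765
Euler: x'=-1.588468814+0.046109·-0.283325677=-1.601532678, ẋ'=-0.283325677+0.046109·11.285563765=0.237040383
       θ'=-0.174359919+0.046109·0.713423433=-0.141464678, θ̇'=0.713423433+0.046109·-17.042968363=-0.072410795

(-1.601532678, 0.237040383, -0.141464678, -0.072410795)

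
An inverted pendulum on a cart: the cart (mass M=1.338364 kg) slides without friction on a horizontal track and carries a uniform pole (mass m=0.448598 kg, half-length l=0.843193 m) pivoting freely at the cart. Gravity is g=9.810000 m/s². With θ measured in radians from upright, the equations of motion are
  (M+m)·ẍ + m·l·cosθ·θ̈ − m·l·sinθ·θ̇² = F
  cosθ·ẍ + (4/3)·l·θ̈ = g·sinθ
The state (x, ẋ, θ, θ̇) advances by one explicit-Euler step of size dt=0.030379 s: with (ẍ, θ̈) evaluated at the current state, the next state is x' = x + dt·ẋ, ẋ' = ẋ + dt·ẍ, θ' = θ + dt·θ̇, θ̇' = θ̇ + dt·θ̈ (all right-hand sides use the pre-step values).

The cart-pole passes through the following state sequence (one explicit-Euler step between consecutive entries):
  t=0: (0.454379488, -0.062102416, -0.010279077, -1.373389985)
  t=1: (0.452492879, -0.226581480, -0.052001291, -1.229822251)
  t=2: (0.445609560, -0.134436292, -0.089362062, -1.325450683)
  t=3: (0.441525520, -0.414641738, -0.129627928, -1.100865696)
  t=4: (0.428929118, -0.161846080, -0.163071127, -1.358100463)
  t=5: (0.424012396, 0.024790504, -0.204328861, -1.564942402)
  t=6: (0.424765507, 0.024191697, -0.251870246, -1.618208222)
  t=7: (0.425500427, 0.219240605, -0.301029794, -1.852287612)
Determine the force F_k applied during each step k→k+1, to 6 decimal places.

F_0 = -7.880205 N
F_1 = 4.260848 N
F_2 = -13.637826 N
F_3 = 11.753266 N
F_4 = 8.550394 N
F_5 = -0.496681 N
F_6 = 8.897462 N

step 0→1:
  ẍ = (ẋ'−ẋ)/dt = (-0.226581480−-0.062102416)/0.030379 = -5.414236
  θ̈ = (θ̇'−θ̇)/dt = (-1.229822251−-1.373389985)/0.030379 = 4.725887
  sinθ=-0.010279, cosθ=0.999947
  F = (M+m)·ẍ + m·l·cosθ·θ̈ − m·l·sinθ·θ̇² = -9.675033 + 1.787495 − -0.007334 = -7.880205
step 1→2:
  ẍ = (ẋ'−ẋ)/dt = (-0.134436292−-0.226581480)/0.030379 = 3.033187
  θ̈ = (θ̇'−θ̇)/dt = (-1.325450683−-1.229822251)/0.030379 = -3.147847
  sinθ=-0.051978, cosθ=0.998648
  F = (M+m)·ẍ + m·l·cosθ·θ̈ − m·l·sinθ·θ̇² = 5.420190 + -1.189078 − -0.029736 = 4.260848
step 2→3:
  ẍ = (ẋ'−ẋ)/dt = (-0.414641738−-0.134436292)/0.030379 = -9.223656
  θ̈ = (θ̇'−θ̇)/dt = (-1.100865696−-1.325450683)/0.030379 = 7.392771
  sinθ=-0.089243, cosθ=0.996010
  F = (M+m)·ẍ + m·l·cosθ·θ̈ − m·l·sinθ·θ̇² = -16.482323 + 2.785192 − -0.059304 = -13.637826
step 3→4:
  ẍ = (ẋ'−ẋ)/dt = (-0.161846080−-0.414641738)/0.030379 = 8.321395
  θ̈ = (θ̇'−θ̇)/dt = (-1.358100463−-1.100865696)/0.030379 = -8.467519
  sinθ=-0.129265, cosθ=0.991610
  F = (M+m)·ẍ + m·l·cosθ·θ̈ − m·l·sinθ·θ̇² = 14.870017 + -3.176007 − -0.059256 = 11.753266
step 4→5:
  ẍ = (ẋ'−ẋ)/dt = (0.024790504−-0.161846080)/0.030379 = 6.143605
  θ̈ = (θ̇'−θ̇)/dt = (-1.564942402−-1.358100463)/0.030379 = -6.808715
  sinθ=-0.162349, cosθ=0.986733
  F = (M+m)·ẍ + m·l·cosθ·θ̈ − m·l·sinθ·θ̇² = 10.978389 + -2.541261 − -0.113266 = 8.550394
step 5→6:
  ẍ = (ẋ'−ẋ)/dt = (0.024191697−0.024790504)/0.030379 = -0.019711
  θ̈ = (θ̇'−θ̇)/dt = (-1.618208222−-1.564942402)/0.030379 = -1.753376
  sinθ=-0.202910, cosθ=0.979197
  F = (M+m)·ẍ + m·l·cosθ·θ̈ − m·l·sinθ·θ̇² = -0.035223 + -0.649426 − -0.187968 = -0.496681
step 6→7:
  ẍ = (ẋ'−ẋ)/dt = (0.219240605−0.024191697)/0.030379 = 6.420518
  θ̈ = (θ̇'−θ̇)/dt = (-1.852287612−-1.618208222)/0.030379 = -7.705303
  sinθ=-0.249216, cosθ=0.968448
  F = (M+m)·ẍ + m·l·cosθ·θ̈ − m·l·sinθ·θ̇² = 11.473221 + -2.822607 − -0.246847 = 8.897462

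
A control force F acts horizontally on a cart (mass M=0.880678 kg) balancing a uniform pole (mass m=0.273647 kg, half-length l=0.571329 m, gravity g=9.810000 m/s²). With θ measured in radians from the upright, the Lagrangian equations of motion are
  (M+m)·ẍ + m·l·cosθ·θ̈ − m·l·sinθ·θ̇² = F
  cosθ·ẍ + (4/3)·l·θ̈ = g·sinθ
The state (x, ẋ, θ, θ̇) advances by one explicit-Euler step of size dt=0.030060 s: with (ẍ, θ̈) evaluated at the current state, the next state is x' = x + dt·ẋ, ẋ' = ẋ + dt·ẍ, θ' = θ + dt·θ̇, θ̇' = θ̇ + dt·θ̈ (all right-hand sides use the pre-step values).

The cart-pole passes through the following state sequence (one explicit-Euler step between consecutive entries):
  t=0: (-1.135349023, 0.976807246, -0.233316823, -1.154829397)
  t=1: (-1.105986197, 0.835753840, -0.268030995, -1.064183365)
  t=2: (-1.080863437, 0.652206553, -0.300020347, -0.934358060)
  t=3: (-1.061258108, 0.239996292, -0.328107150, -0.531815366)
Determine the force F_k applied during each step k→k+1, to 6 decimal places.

step 0→1:
  ẍ = (ẋ'−ẋ)/dt = (0.835753840−0.976807246)/0.030060 = -4.692395
  θ̈ = (θ̇'−θ̇)/dt = (-1.064183365−-1.154829397)/0.030060 = 3.015503
  sinθ=-0.231206, cosθ=0.972905
  F = (M+m)·ẍ + m·l·cosθ·θ̈ − m·l·sinθ·θ̇² = -5.416549 + 0.458677 − -0.048207 = -4.909665
step 1→2:
  ẍ = (ẋ'−ẋ)/dt = (0.652206553−0.835753840)/0.030060 = -6.106031
  θ̈ = (θ̇'−θ̇)/dt = (-0.934358060−-1.064183365)/0.030060 = 4.318872
  sinθ=-0.264833, cosθ=0.964294
  F = (M+m)·ẍ + m·l·cosθ·θ̈ − m·l·sinθ·θ̇² = -7.048344 + 0.651114 − -0.046890 = -6.350340
step 2→3:
  ẍ = (ẋ'−ẋ)/dt = (0.239996292−0.652206553)/0.030060 = -13.712916
  θ̈ = (θ̇'−θ̇)/dt = (-0.531815366−-0.934358060)/0.030060 = 13.391307
  sinθ=-0.295540, cosθ=0.955330
  F = (M+m)·ẍ + m·l·cosθ·θ̈ − m·l·sinθ·θ̇² = -15.829162 + 2.000109 − -0.040338 = -13.788715

F_0 = -4.909665 N
F_1 = -6.350340 N
F_2 = -13.788715 N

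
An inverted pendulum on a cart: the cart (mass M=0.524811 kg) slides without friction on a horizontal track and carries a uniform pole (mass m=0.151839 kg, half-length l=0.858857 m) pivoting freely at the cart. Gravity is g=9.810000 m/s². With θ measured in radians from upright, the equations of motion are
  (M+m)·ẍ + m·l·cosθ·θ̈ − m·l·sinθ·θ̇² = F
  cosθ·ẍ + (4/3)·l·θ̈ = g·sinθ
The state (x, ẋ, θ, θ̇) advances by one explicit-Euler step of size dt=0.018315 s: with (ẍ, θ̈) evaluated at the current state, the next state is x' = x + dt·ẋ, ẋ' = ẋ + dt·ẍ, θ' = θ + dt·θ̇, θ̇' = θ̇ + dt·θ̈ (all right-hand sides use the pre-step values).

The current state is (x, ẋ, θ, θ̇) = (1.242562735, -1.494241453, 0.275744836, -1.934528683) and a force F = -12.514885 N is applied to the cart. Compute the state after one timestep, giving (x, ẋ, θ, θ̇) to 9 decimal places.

sinθ=0.272263710, cosθ=0.962222673
temp = (F + m·l·θ̇²·sinθ)/(M+m) = (-12.514885 + 0.132875313)/0.676650 = -18.298987197
θ̈ = (g·sinθ − cosθ·temp)/(l·(4/3 − m·cos²θ/(M+m))) = 20.977080146
ẍ = temp − m·l·θ̈·cosθ/(M+m) = -22.189086895
Euler: x'=1.242562735+0.018315·-1.494241453=1.215195703, ẋ'=-1.494241453+0.018315·-22.189086895=-1.900634579
       θ'=0.275744836+0.018315·-1.934528683=0.240313943, θ̇'=-1.934528683+0.018315·20.977080146=-1.550333460

(1.215195703, -1.900634579, 0.240313943, -1.550333460)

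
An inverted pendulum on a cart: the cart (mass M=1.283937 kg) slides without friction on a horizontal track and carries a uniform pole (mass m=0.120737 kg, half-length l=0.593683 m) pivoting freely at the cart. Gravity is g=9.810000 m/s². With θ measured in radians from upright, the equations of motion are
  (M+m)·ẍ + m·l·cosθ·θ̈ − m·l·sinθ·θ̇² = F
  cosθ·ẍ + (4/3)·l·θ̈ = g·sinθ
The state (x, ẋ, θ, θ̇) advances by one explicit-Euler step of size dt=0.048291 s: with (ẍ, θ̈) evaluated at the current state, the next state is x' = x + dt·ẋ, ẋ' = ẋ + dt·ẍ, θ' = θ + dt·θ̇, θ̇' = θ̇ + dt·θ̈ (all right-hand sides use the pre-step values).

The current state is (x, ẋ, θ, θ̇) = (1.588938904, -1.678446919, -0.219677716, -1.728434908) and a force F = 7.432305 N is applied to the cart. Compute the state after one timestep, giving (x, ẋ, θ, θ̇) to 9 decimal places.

sinθ=-0.217915096, cosθ=0.975967731
temp = (F + m·l·θ̇²·sinθ)/(M+m) = (7.432305 + -0.046664688)/1.404674 = 5.257903479
θ̈ = (g·sinθ − cosθ·temp)/(l·(4/3 − m·cos²θ/(M+m))) = -9.784081052
ẍ = temp − m·l·θ̈·cosθ/(M+m) = 5.745179399
Euler: x'=1.588938904+0.048291·-1.678446919=1.507885024, ẋ'=-1.678446919+0.048291·5.745179399=-1.401006461
       θ'=-0.219677716+0.048291·-1.728434908=-0.303145566, θ̇'=-1.728434908+0.048291·-9.784081052=-2.200917966

(1.507885024, -1.401006461, -0.303145566, -2.200917966)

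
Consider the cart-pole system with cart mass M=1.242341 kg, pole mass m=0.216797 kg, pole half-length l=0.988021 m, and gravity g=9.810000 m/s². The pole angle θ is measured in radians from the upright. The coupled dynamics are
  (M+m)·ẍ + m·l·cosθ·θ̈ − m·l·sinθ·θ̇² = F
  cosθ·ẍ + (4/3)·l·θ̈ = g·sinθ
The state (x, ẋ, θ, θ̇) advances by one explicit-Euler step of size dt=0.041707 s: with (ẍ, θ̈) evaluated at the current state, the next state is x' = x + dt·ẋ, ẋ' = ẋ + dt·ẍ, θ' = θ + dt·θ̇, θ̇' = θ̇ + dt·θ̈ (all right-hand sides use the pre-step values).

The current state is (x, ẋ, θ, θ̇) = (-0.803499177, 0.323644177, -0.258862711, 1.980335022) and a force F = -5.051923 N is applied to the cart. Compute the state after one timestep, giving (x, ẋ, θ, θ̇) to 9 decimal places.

sinθ=-0.255981321, cosθ=0.966681728
temp = (F + m·l·θ̇²·sinθ)/(M+m) = (-5.051923 + -0.215032971)/1.459138 = -3.609635258
θ̈ = (g·sinθ − cosθ·temp)/(l·(4/3 − m·cos²θ/(M+m))) = 0.828848480
ẍ = temp − m·l·θ̈·cosθ/(M+m) = -3.727255409
Euler: x'=-0.803499177+0.041707·0.323644177=-0.790000949, ẋ'=0.323644177+0.041707·-3.727255409=0.168191536
       θ'=-0.258862711+0.041707·1.980335022=-0.176268878, θ̇'=1.980335022+0.041707·0.828848480=2.014903806

(-0.790000949, 0.168191536, -0.176268878, 2.014903806)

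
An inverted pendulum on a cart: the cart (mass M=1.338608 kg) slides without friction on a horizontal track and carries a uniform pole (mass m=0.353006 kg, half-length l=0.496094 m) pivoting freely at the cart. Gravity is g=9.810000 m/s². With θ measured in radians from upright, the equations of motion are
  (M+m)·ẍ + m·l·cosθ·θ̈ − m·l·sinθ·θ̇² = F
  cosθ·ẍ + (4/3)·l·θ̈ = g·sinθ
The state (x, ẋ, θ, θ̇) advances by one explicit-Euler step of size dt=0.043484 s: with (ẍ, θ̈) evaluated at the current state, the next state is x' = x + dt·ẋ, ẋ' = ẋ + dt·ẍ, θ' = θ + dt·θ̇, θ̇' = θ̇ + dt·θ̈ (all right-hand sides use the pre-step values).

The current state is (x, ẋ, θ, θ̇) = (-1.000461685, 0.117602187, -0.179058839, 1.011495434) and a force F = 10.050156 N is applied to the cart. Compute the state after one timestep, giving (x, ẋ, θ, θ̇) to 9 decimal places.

sinθ=-0.178103539, cosθ=0.984011753
temp = (F + m·l·θ̇²·sinθ)/(M+m) = (10.050156 + -0.031911445)/1.691614 = 5.922299387
θ̈ = (g·sinθ − cosθ·temp)/(l·(4/3 − m·cos²θ/(M+m))) = -13.497094403
ẍ = temp − m·l·θ̈·cosθ/(M+m) = 7.297244501
Euler: x'=-1.000461685+0.043484·0.117602187=-0.995347872, ẋ'=0.117602187+0.043484·7.297244501=0.434915567
       θ'=-0.179058839+0.043484·1.011495434=-0.135074972, θ̇'=1.011495434+0.043484·-13.497094403=0.424587781

(-0.995347872, 0.434915567, -0.135074972, 0.424587781)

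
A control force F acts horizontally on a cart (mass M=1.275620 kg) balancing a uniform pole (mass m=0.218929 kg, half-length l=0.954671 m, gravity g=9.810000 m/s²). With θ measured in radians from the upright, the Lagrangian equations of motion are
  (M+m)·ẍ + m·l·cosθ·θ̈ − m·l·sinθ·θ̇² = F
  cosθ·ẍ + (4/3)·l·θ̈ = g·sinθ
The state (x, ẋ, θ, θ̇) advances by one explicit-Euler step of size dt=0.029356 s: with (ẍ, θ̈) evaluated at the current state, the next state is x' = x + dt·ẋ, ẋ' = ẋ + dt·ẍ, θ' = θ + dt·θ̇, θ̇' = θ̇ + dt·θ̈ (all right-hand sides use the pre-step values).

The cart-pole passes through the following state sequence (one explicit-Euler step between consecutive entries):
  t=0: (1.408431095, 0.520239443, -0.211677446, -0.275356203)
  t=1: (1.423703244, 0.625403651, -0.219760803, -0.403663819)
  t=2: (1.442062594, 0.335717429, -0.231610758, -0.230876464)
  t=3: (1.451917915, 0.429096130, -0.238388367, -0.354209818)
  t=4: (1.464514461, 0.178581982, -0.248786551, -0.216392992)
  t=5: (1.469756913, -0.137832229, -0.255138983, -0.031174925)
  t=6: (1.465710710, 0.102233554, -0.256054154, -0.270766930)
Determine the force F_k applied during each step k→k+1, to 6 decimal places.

step 0→1:
  ẍ = (ẋ'−ẋ)/dt = (0.625403651−0.520239443)/0.029356 = 3.582375
  θ̈ = (θ̇'−θ̇)/dt = (-0.403663819−-0.275356203)/0.029356 = -4.370746
  sinθ=-0.210100, cosθ=0.977680
  F = (M+m)·ẍ + m·l·cosθ·θ̈ − m·l·sinθ·θ̇² = 5.354035 + -0.893119 − -0.003329 = 4.464246
step 1→2:
  ẍ = (ẋ'−ẋ)/dt = (0.335717429−0.625403651)/0.029356 = -9.868041
  θ̈ = (θ̇'−θ̇)/dt = (-0.230876464−-0.403663819)/0.029356 = 5.885930
  sinθ=-0.217996, cosθ=0.975950
  F = (M+m)·ẍ + m·l·cosθ·θ̈ − m·l·sinθ·θ̇² = -14.748271 + 1.200603 − -0.007424 = -13.540244
step 2→3:
  ẍ = (ẋ'−ẋ)/dt = (0.429096130−0.335717429)/0.029356 = 3.180907
  θ̈ = (θ̇'−θ̇)/dt = (-0.354209818−-0.230876464)/0.029356 = -4.201300
  sinθ=-0.229546, cosθ=0.973298
  F = (M+m)·ẍ + m·l·cosθ·θ̈ − m·l·sinθ·θ̇² = 4.754021 + -0.854646 − -0.002557 = 3.901932
step 3→4:
  ẍ = (ẋ'−ẋ)/dt = (0.178581982−0.429096130)/0.029356 = -8.533661
  θ̈ = (θ̇'−θ̇)/dt = (-0.216392992−-0.354209818)/0.029356 = 4.694673
  sinθ=-0.236137, cosθ=0.971720
  F = (M+m)·ẍ + m·l·cosθ·θ̈ − m·l·sinθ·θ̇² = -12.753974 + 0.953462 − -0.006192 = -11.794320
step 4→5:
  ẍ = (ẋ'−ẋ)/dt = (-0.137832229−0.178581982)/0.029356 = -10.778519
  θ̈ = (θ̇'−θ̇)/dt = (-0.031174925−-0.216392992)/0.029356 = 6.309377
  sinθ=-0.246228, cosθ=0.969212
  F = (M+m)·ẍ + m·l·cosθ·θ̈ − m·l·sinθ·θ̇² = -16.109025 + 1.278092 − -0.002410 = -14.828523
step 5→6:
  ẍ = (ẋ'−ẋ)/dt = (0.102233554−-0.137832229)/0.029356 = 8.177742
  θ̈ = (θ̇'−θ̇)/dt = (-0.270766930−-0.031174925)/0.029356 = -8.161603
  sinθ=-0.252380, cosθ=0.967628
  F = (M+m)·ẍ + m·l·cosθ·θ̈ − m·l·sinθ·θ̇² = 12.222036 + -1.650597 − -0.000051 = 10.571490

F_0 = 4.464246 N
F_1 = -13.540244 N
F_2 = 3.901932 N
F_3 = -11.794320 N
F_4 = -14.828523 N
F_5 = 10.571490 N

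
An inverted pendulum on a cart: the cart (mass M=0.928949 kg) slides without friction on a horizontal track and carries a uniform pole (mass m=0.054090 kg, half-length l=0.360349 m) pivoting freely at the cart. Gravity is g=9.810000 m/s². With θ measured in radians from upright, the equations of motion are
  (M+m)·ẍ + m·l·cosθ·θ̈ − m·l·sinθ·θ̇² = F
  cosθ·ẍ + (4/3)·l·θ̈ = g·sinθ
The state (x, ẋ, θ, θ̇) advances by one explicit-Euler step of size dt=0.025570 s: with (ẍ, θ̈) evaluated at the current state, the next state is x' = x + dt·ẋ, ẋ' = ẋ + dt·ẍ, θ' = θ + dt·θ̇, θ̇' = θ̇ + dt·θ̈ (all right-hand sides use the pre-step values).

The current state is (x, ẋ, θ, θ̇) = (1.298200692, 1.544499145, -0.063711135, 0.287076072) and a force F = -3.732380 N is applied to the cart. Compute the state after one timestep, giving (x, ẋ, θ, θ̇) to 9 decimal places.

sinθ=-0.063668042, cosθ=0.997971132
temp = (F + m·l·θ̇²·sinθ)/(M+m) = (-3.732380 + -0.000102272)/0.983039 = -3.796881173
θ̈ = (g·sinθ − cosθ·temp)/(l·(4/3 − m·cos²θ/(M+m))) = 6.868829503
ẍ = temp − m·l·θ̈·cosθ/(M+m) = -3.932797075
Euler: x'=1.298200692+0.025570·1.544499145=1.337693535, ẋ'=1.544499145+0.025570·-3.932797075=1.443937524
       θ'=-0.063711135+0.025570·0.287076072=-0.056370600, θ̇'=0.287076072+0.025570·6.868829503=0.462712042

(1.337693535, 1.443937524, -0.056370600, 0.462712042)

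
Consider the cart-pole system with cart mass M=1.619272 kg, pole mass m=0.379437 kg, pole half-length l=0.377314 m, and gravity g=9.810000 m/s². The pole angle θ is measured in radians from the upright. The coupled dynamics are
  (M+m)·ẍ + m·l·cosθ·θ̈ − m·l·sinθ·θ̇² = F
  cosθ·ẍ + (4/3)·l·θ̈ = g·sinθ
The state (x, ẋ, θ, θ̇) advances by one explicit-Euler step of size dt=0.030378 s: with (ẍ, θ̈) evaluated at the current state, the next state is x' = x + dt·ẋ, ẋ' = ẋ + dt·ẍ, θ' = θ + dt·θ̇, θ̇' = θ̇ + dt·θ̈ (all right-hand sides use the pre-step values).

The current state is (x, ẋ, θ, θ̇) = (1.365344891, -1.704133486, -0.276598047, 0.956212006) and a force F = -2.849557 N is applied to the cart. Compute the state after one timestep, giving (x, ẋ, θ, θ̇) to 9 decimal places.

(1.313576724, -1.741803458, -0.247550239, 0.866479109)

sinθ=-0.273084590, cosθ=0.961990024
temp = (F + m·l·θ̇²·sinθ)/(M+m) = (-2.849557 + -0.035747706)/1.998709 = -1.443584187
θ̈ = (g·sinθ − cosθ·temp)/(l·(4/3 − m·cos²θ/(M+m))) = -2.953877709
ẍ = temp − m·l·θ̈·cosθ/(M+m) = -1.240041216
Euler: x'=1.365344891+0.030378·-1.704133486=1.313576724, ẋ'=-1.704133486+0.030378·-1.240041216=-1.741803458
       θ'=-0.276598047+0.030378·0.956212006=-0.247550239, θ̇'=0.956212006+0.030378·-2.953877709=0.866479109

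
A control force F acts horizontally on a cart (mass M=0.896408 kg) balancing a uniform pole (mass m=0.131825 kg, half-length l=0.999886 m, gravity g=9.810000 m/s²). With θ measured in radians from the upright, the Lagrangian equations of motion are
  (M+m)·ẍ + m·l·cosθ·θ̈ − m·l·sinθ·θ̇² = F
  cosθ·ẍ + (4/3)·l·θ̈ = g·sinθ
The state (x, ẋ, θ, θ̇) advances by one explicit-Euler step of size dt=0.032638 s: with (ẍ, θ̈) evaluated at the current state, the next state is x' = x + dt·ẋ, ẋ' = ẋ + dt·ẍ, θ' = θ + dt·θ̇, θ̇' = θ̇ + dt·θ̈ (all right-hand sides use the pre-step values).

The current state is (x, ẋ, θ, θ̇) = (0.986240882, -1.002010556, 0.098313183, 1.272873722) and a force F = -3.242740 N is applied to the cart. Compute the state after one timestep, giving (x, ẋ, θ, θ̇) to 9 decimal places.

(0.953537261, -1.118362910, 0.139857236, 1.383299524)

sinθ=0.098154885, cosθ=0.995171150
temp = (F + m·l·θ̇²·sinθ)/(M+m) = (-3.242740 + 0.020961909)/1.028233 = -3.133315203
θ̈ = (g·sinθ − cosθ·temp)/(l·(4/3 − m·cos²θ/(M+m))) = 3.383350750
ẍ = temp − m·l·θ̈·cosθ/(M+m) = -3.564935173
Euler: x'=0.986240882+0.032638·-1.002010556=0.953537261, ẋ'=-1.002010556+0.032638·-3.564935173=-1.118362910
       θ'=0.098313183+0.032638·1.272873722=0.139857236, θ̇'=1.272873722+0.032638·3.383350750=1.383299524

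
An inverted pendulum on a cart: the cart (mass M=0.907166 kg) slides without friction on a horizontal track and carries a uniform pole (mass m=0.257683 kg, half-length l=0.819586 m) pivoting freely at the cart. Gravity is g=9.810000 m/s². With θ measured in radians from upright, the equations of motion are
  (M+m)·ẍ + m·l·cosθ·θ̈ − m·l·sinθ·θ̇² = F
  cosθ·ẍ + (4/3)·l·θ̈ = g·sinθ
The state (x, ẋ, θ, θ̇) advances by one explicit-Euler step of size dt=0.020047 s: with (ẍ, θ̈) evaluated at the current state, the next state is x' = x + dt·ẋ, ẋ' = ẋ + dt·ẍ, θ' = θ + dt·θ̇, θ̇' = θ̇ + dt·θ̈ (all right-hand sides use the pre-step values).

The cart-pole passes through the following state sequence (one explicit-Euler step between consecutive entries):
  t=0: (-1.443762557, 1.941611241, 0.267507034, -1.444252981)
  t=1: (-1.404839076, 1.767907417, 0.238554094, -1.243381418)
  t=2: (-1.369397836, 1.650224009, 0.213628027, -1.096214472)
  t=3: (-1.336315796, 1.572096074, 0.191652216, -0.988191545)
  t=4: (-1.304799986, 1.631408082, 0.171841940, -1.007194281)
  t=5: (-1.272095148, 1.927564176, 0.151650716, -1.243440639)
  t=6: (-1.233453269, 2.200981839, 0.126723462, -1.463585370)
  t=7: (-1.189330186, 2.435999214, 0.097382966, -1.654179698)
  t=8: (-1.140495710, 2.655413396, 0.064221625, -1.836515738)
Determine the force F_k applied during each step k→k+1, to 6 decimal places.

step 0→1:
  ẍ = (ẋ'−ẋ)/dt = (1.767907417−1.941611241)/0.020047 = -8.664829
  θ̈ = (θ̇'−θ̇)/dt = (-1.243381418−-1.444252981)/0.020047 = 10.020031
  sinθ=0.264328, cosθ=0.964433
  F = (M+m)·ẍ + m·l·cosθ·θ̈ − m·l·sinθ·θ̇² = -10.093217 + 2.040898 − 0.116442 = -8.168761
step 1→2:
  ẍ = (ẋ'−ẋ)/dt = (1.650224009−1.767907417)/0.020047 = -5.870375
  θ̈ = (θ̇'−θ̇)/dt = (-1.096214472−-1.243381418)/0.020047 = 7.341096
  sinθ=0.236298, cosθ=0.971681
  F = (M+m)·ẍ + m·l·cosθ·θ̈ − m·l·sinθ·θ̇² = -6.838100 + 1.506485 − 0.077152 = -5.408768
step 2→3:
  ẍ = (ẋ'−ẋ)/dt = (1.572096074−1.650224009)/0.020047 = -3.897238
  θ̈ = (θ̇'−θ̇)/dt = (-0.988191545−-1.096214472)/0.020047 = 5.388483
  sinθ=0.212007, cosθ=0.977268
  F = (M+m)·ẍ + m·l·cosθ·θ̈ − m·l·sinθ·θ̇² = -4.539694 + 1.112143 − 0.053805 = -3.481356
step 3→4:
  ẍ = (ẋ'−ẋ)/dt = (1.631408082−1.572096074)/0.020047 = 2.958648
  θ̈ = (θ̇'−θ̇)/dt = (-1.007194281−-0.988191545)/0.020047 = -0.947909
  sinθ=0.190481, cosθ=0.981691
  F = (M+m)·ẍ + m·l·cosθ·θ̈ − m·l·sinθ·θ̇² = 3.446378 + -0.196527 − 0.039284 = 3.210567
step 4→5:
  ẍ = (ẋ'−ẋ)/dt = (1.927564176−1.631408082)/0.020047 = 14.773088
  θ̈ = (θ̇'−θ̇)/dt = (-1.243440639−-1.007194281)/0.020047 = -11.784624
  sinθ=0.170997, cosθ=0.985271
  F = (M+m)·ẍ + m·l·cosθ·θ̈ − m·l·sinθ·θ̇² = 17.208417 + -2.452178 − 0.036635 = 14.719604
step 5→6:
  ẍ = (ẋ'−ẋ)/dt = (2.200981839−1.927564176)/0.020047 = 13.638832
  θ̈ = (θ̇'−θ̇)/dt = (-1.463585370−-1.243440639)/0.020047 = -10.981430
  sinθ=0.151070, cosθ=0.988523
  F = (M+m)·ẍ + m·l·cosθ·θ̈ − m·l·sinθ·θ̇² = 15.887180 + -2.292588 − 0.049330 = 13.545262
step 6→7:
  ẍ = (ẋ'−ẋ)/dt = (2.435999214−2.200981839)/0.020047 = 11.723319
  θ̈ = (θ̇'−θ̇)/dt = (-1.654179698−-1.463585370)/0.020047 = -9.507374
  sinθ=0.126385, cosθ=0.991981
  F = (M+m)·ẍ + m·l·cosθ·θ̈ − m·l·sinθ·θ̇² = 13.655896 + -1.991794 − 0.057176 = 11.606927
step 7→8:
  ẍ = (ẋ'−ẋ)/dt = (2.655413396−2.435999214)/0.020047 = 10.944988
  θ̈ = (θ̇'−θ̇)/dt = (-1.836515738−-1.654179698)/0.020047 = -9.095428
  sinθ=0.097229, cosθ=0.995262
  F = (M+m)·ẍ + m·l·cosθ·θ̈ − m·l·sinθ·θ̇² = 12.749259 + -1.911793 − 0.056188 = 10.781278

F_0 = -8.168761 N
F_1 = -5.408768 N
F_2 = -3.481356 N
F_3 = 3.210567 N
F_4 = 14.719604 N
F_5 = 13.545262 N
F_6 = 11.606927 N
F_7 = 10.781278 N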